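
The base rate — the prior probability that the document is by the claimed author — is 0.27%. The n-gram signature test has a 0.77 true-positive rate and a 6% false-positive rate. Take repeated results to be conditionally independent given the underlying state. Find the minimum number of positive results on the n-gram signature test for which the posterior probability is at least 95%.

4

Prior odds: 0.0027 ÷ 0.9973 = 27/9973.
Likelihood ratio of a positive result = 0.77/0.06 = 77/6.
Target odds: 0.95 ÷ 0.05 = 19.
Require (77/6)ⁿ ≥ 19 ÷ (27/9973) = 189487/27.
(77/6)³ = 456533/216 falls short of 189487/27 but (77/6)⁴ = 35153041/1296 reaches it, so n = 4.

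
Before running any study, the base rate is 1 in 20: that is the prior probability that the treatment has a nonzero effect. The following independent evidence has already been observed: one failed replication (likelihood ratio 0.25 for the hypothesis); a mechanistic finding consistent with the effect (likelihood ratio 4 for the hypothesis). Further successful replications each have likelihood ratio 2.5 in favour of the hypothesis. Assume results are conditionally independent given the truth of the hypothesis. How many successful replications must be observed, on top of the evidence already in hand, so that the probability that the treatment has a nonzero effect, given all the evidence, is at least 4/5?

Prior odds = 0.05/0.95 = 1/19.
Combined Bayes factor of the evidence already in hand = 0.25 × 4 = 1.
Odds after that evidence = (1/19) × 1 = 1/19.
Target odds = 0.8/0.2 = 4.
Need 2.5ⁿ ≥ 4 ÷ (1/19) = 76.
2.5⁴ = 39.0625 falls short of 76 but 2.5⁵ = 97.65625 reaches it, so n = 5.

5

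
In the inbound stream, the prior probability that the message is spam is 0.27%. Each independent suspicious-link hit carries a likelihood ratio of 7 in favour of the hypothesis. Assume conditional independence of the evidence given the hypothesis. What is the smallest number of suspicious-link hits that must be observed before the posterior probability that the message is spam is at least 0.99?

6

Prior odds = 0.0027/0.9973 = 27/9973.
Likelihood ratio per suspicious-link hit = 7.
Target odds: 0.99 ÷ 0.01 = 99.
Need (27/9973) × 7ⁿ ≥ 99, i.e. 7ⁿ ≥ 109703/3.
7⁵ = 16807 falls short of 109703/3 but 7⁶ = 117649 reaches it, so n = 6.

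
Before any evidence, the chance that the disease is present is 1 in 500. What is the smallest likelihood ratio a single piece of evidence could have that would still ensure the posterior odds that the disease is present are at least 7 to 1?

Prior odds = 0.002/0.998 = 1/499.
Target odds = 7.
Required Bayes factor = 7 ÷ (1/499) = 3493.

3493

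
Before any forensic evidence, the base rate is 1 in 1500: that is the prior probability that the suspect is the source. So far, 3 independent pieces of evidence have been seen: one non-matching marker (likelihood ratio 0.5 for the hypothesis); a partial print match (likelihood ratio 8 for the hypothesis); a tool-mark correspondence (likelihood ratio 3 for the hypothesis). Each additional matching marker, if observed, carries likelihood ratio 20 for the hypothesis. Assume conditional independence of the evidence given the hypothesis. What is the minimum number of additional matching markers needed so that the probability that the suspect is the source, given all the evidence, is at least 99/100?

4

Prior odds = (1/1500)/(1499/1500) = 1/1499.
Combined Bayes factor of the evidence already in hand = 0.5 × 8 × 3 = 12.
Odds after that evidence = (1/1499) × 12 = 12/1499.
Target odds = 0.99/0.01 = 99.
Need 20ⁿ ≥ 99 ÷ (12/1499) = 12366.75.
20³ = 8000 falls short of 12366.75 but 20⁴ = 160000 reaches it, so n = 4.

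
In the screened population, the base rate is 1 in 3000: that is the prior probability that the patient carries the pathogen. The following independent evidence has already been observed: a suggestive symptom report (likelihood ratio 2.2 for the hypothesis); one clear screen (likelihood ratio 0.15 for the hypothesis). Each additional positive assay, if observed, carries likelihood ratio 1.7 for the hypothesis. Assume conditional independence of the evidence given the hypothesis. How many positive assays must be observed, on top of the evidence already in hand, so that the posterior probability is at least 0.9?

22

Prior odds = (1/3000)/(2999/3000) = 1/2999.
Combined Bayes factor of the evidence already in hand = 2.2 × 0.15 = 0.33.
Odds after that evidence = (1/2999) × 0.33 = 33/299900.
Target odds = 0.9/0.1 = 9.
Need 1.7ⁿ ≥ 9 ÷ (33/299900) = 899700/11.
1.7²¹ ≈69091.9 falls short of 899700/11 but 1.7²² ≈117456 reaches it, so n = 22.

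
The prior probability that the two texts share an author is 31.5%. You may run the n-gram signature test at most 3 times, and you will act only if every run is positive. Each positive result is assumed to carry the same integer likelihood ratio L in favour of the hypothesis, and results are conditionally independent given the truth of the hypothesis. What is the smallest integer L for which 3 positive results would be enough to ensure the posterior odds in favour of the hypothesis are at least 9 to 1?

3

Prior odds = 0.315/0.685 = 63/137.
Target odds = 9.
Need L³ ≥ 9 ÷ (63/137) = 137/7.
2³ = 8 < 137/7 ≤ 27 = 3³, so L = 3.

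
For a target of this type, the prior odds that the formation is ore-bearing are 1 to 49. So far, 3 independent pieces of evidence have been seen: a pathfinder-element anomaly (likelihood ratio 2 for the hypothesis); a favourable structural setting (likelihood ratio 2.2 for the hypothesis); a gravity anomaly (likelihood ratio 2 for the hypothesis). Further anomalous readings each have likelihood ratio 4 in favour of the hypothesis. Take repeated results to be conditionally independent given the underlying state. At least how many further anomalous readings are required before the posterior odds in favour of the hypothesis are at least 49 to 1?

5

Prior odds = 1/49.
Combined Bayes factor of the evidence already in hand = 2 × 2.2 × 2 = 8.8.
Odds after that evidence = (1/49) × 8.8 = 44/245.
Target odds = 49.
Need 4ⁿ ≥ 49 ÷ (44/245) = 12005/44.
4⁴ = 256 falls short of 12005/44 but 4⁵ = 1024 reaches it, so n = 5.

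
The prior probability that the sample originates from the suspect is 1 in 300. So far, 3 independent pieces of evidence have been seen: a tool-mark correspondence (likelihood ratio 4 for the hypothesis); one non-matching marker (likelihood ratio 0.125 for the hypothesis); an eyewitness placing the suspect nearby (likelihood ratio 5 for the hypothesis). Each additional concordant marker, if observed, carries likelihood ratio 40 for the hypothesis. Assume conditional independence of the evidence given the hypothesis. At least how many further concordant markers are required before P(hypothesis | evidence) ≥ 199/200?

Prior odds = (1/300)/(299/300) = 1/299.
Combined Bayes factor of the evidence already in hand = 4 × 0.125 × 5 = 2.5.
Odds after that evidence = (1/299) × 2.5 = 5/598.
Target odds = 0.995/0.005 = 199.
Need 40ⁿ ≥ 199 ÷ (5/598) = 23800.4.
40² = 1600 falls short of 23800.4 but 40³ = 64000 reaches it, so n = 3.

3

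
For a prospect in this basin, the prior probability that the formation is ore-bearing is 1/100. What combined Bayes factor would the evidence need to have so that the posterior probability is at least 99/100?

Prior odds = 0.01/0.99 = 1/99.
Target odds = 0.99/0.01 = 99.
Required Bayes factor = 99 ÷ (1/99) = 9801.

9801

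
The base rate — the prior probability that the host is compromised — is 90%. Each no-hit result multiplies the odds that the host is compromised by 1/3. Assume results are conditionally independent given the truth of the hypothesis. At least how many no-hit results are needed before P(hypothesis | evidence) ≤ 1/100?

Prior odds = 0.9/0.1 = 9.
Likelihood ratio per no-hit result = 1/3.
Target odds: 0.01 ÷ 0.99 = 1/99.
Require (1/3)ⁿ ≤ 1/99 ÷ 9 = 1/891.
(1/3)⁶ = 1/729 is still above 1/891 but (1/3)⁷ = 1/2187 is at or below it, so n = 7.

7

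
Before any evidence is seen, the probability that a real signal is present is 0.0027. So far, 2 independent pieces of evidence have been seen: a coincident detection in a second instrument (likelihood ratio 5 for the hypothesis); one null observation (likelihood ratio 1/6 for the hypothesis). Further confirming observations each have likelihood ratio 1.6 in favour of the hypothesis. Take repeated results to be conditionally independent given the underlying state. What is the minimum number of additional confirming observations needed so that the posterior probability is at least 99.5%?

Prior odds = 0.0027/0.9973 = 27/9973.
Combined Bayes factor of the evidence already in hand = 5 × (1/6) = 5/6.
Odds after that evidence = (27/9973) × 5/6 = 45/19946.
Target odds = 0.995/0.005 = 199.
Need 1.6ⁿ ≥ 199 ÷ (45/19946) = 3969254/45.
1.6²⁴ ≈79228.2 falls short of 3969254/45 but 1.6²⁵ ≈126765 reaches it, so n = 25.

25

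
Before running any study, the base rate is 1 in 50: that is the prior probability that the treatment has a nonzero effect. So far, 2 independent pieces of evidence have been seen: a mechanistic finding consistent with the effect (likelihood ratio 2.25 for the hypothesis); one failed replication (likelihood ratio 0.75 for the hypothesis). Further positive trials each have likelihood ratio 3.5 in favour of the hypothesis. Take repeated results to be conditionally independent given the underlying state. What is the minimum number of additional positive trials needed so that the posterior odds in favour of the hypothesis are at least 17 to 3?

5

Prior odds = 0.02/0.98 = 1/49.
Combined Bayes factor of the evidence already in hand = 2.25 × 0.75 = 1.6875.
Odds after that evidence = (1/49) × 1.6875 = 27/784.
Target odds = 17/3.
Need 3.5ⁿ ≥ 17/3 ÷ (27/784) = 13328/81.
3.5⁴ = 150.0625 falls short of 13328/81 but 3.5⁵ = 525.21875 reaches it, so n = 5.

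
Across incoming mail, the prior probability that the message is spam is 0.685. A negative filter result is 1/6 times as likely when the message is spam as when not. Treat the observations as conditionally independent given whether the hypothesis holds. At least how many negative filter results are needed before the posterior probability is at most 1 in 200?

Prior odds: 0.685 ÷ 0.315 = 137/63.
Likelihood ratio per negative filter result = 1/6.
Target posterior odds = 0.005/0.995 = 1/199.
Need (137/63) × (1/6)ⁿ ≤ 1/199, i.e. (1/6)ⁿ ≤ 63/27263.
(1/6)³ = 1/216 is still above 63/27263 but (1/6)⁴ = 1/1296 is at or below it, so n = 4.

4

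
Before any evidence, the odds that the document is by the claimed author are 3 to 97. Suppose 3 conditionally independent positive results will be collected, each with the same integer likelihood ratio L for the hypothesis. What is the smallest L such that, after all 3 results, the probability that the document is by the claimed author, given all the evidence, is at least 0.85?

Prior odds = 3/97.
Target odds = 0.85/0.15 = 17/3.
Need L³ ≥ 17/3 ÷ (3/97) = 1649/9.
5³ = 125 < 1649/9 ≤ 216 = 6³, so L = 6.

6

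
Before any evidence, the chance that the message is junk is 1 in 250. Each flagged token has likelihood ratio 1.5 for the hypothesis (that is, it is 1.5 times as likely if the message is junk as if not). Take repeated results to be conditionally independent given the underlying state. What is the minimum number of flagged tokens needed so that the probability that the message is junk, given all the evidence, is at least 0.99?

Prior odds = 0.004/0.996 = 1/249.
Likelihood ratio per flagged token = 1.5.
Target posterior odds = 0.99/0.01 = 99.
Require 1.5ⁿ ≥ 99 ÷ (1/249) = 24651.
1.5²⁴ ≈16834.1 falls short of 24651 but 1.5²⁵ ≈25251.2 reaches it, so n = 25.

25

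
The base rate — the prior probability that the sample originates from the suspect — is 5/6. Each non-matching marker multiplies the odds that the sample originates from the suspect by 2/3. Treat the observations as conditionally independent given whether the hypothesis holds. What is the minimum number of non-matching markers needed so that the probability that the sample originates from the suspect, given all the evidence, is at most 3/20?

Prior odds = (5/6)/(1/6) = 5.
Likelihood ratio per non-matching marker = 2/3.
Target odds: 0.15 ÷ 0.85 = 3/17.
Need 5 × (2/3)ⁿ ≤ 3/17, i.e. (2/3)ⁿ ≤ 3/85.
(2/3)⁸ = 256/6561 is still above 3/85 but (2/3)⁹ = 512/19683 is at or below it, so n = 9.

9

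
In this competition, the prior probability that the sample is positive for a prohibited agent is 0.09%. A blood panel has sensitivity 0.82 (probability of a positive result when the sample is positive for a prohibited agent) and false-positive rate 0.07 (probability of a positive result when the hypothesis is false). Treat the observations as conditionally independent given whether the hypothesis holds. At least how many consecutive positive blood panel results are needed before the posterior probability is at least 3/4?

4

Prior odds = 0.0009/0.9991 = 9/9991.
Likelihood ratio of a positive result = 0.82/0.07 = 82/7.
Target posterior odds = 0.75/0.25 = 3.
Need (9/9991) × (82/7)ⁿ ≥ 3, i.e. (82/7)ⁿ ≥ 9991/3.
(82/7)³ = 551368/343 falls short of 9991/3 but (82/7)⁴ = 45212176/2401 reaches it, so n = 4.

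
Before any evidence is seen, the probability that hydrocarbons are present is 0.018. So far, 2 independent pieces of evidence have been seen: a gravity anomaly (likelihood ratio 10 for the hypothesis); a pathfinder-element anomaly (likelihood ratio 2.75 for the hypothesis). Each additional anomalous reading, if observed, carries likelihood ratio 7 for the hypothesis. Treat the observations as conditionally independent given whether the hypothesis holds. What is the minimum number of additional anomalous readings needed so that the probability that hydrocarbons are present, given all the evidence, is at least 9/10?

2

Prior odds = 0.018/0.982 = 9/491.
Combined Bayes factor of the evidence already in hand = 10 × 2.75 = 27.5.
Odds after that evidence = (9/491) × 27.5 = 495/982.
Target odds = 0.9/0.1 = 9.
Need 7ⁿ ≥ 9 ÷ (495/982) = 982/55.
7¹ = 7 falls short of 982/55 but 7² = 49 reaches it, so n = 2.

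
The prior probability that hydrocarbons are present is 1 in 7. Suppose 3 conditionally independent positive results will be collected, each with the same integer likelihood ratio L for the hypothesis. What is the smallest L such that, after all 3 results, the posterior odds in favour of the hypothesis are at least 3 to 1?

Prior odds = (1/7)/(6/7) = 1/6.
Target odds = 3.
Need L³ ≥ 3 ÷ (1/6) = 18.
2³ = 8 < 18 ≤ 27 = 3³, so L = 3.

3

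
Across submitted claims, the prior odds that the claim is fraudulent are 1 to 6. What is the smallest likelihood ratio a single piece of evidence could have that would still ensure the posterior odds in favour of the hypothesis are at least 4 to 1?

Prior odds = 1/6.
Target odds = 4.
Required Bayes factor = 4 ÷ (1/6) = 24.

24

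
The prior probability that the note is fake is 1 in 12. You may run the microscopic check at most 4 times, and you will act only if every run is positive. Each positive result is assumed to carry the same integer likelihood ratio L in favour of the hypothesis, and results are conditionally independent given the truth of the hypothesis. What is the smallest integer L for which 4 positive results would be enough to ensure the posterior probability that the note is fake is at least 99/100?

6

Prior odds = (1/12)/(11/12) = 1/11.
Target odds = 0.99/0.01 = 99.
Need L⁴ ≥ 99 ÷ (1/11) = 1089.
5⁴ = 625 < 1089 ≤ 1296 = 6⁴, so L = 6.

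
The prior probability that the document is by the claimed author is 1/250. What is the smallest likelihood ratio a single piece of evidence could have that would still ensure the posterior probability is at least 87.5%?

1743

Prior odds = 0.004/0.996 = 1/249.
Target odds = 0.875/0.125 = 7.
Required Bayes factor = 7 ÷ (1/249) = 1743.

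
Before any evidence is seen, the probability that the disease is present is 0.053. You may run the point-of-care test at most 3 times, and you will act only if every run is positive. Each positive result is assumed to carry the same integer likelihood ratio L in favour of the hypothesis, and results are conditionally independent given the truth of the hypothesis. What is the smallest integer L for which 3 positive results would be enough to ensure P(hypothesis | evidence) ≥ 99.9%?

27

Prior odds = 0.053/0.947 = 53/947.
Target odds = 0.999/0.001 = 999.
Need L³ ≥ 999 ÷ (53/947) = 946053/53.
26³ = 17576 < 946053/53 ≤ 19683 = 27³, so L = 27.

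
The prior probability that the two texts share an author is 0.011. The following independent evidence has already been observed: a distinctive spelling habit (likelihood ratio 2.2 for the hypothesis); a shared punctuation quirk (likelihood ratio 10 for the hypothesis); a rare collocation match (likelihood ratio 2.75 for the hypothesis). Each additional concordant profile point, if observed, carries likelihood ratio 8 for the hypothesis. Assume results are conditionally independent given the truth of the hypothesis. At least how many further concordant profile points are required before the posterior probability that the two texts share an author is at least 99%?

Prior odds = 0.011/0.989 = 11/989.
Combined Bayes factor of the evidence already in hand = 2.2 × 10 × 2.75 = 60.5.
Odds after that evidence = (11/989) × 60.5 = 1331/1978.
Target odds = 0.99/0.01 = 99.
Need 8ⁿ ≥ 99 ÷ (1331/1978) = 17802/121.
8² = 64 falls short of 17802/121 but 8³ = 512 reaches it, so n = 3.

3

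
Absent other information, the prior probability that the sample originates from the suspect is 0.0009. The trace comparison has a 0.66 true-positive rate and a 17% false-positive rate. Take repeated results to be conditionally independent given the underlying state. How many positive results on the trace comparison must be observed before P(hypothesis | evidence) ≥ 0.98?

9

Prior odds: 0.0009 ÷ 0.9991 = 9/9991.
Likelihood ratio of a positive result = 0.66/0.17 = 66/17.
Target posterior odds = 0.98/0.02 = 49.
Require (66/17)ⁿ ≥ 49 ÷ (9/9991) = 489559/9.
(66/17)⁸ ≈51613.1 falls short of 489559/9 but (66/17)⁹ ≈200380 reaches it, so n = 9.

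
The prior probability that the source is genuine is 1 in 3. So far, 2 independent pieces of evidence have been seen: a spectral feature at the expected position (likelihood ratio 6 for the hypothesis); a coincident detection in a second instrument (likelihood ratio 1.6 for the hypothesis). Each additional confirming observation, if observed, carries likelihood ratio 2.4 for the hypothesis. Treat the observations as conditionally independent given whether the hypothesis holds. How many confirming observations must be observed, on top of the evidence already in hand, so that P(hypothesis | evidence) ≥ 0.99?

4

Prior odds = (1/3)/(2/3) = 0.5.
Combined Bayes factor of the evidence already in hand = 6 × 1.6 = 9.6.
Odds after that evidence = 0.5 × 9.6 = 4.8.
Target odds = 0.99/0.01 = 99.
Need 2.4ⁿ ≥ 99 ÷ 4.8 = 20.625.
2.4³ = 13.824 falls short of 20.625 but 2.4⁴ = 33.1776 reaches it, so n = 4.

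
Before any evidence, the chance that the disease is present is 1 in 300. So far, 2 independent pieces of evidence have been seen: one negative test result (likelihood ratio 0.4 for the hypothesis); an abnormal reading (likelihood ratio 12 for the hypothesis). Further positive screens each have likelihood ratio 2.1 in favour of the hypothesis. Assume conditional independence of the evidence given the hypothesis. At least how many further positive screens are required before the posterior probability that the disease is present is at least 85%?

Prior odds = (1/300)/(299/300) = 1/299.
Combined Bayes factor of the evidence already in hand = 0.4 × 12 = 4.8.
Odds after that evidence = (1/299) × 4.8 = 24/1495.
Target odds = 0.85/0.15 = 17/3.
Need 2.1ⁿ ≥ 17/3 ÷ (24/1495) = 25415/72.
2.1⁷ ≈180.109 falls short of 25415/72 but 2.1⁸ ≈378.229 reaches it, so n = 8.

8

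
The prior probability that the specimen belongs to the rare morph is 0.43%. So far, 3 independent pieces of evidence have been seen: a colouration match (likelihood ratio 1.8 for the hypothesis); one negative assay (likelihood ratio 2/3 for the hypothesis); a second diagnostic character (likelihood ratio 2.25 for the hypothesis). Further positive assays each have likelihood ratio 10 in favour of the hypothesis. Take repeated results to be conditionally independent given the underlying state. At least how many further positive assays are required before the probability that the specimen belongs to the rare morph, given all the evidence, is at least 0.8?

Prior odds = 0.0043/0.9957 = 43/9957.
Combined Bayes factor of the evidence already in hand = 1.8 × (2/3) × 2.25 = 2.7.
Odds after that evidence = (43/9957) × 2.7 = 387/33190.
Target odds = 0.8/0.2 = 4.
Need 10ⁿ ≥ 4 ÷ (387/33190) = 132760/387.
10² = 100 falls short of 132760/387 but 10³ = 1000 reaches it, so n = 3.

3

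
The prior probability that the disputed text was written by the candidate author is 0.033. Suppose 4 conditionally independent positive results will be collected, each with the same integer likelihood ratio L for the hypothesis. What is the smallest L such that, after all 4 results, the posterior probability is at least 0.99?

Prior odds = 0.033/0.967 = 33/967.
Target odds = 0.99/0.01 = 99.
Need L⁴ ≥ 99 ÷ (33/967) = 2901.
7⁴ = 2401 < 2901 ≤ 4096 = 8⁴, so L = 8.

8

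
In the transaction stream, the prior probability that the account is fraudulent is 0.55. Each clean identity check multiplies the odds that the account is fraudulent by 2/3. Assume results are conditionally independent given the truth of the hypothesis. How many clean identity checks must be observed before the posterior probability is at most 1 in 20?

Prior odds: 0.55 ÷ 0.45 = 11/9.
Likelihood ratio per clean identity check = 2/3.
Target posterior odds = 0.05/0.95 = 1/19.
Need (11/9) × (2/3)ⁿ ≤ 1/19, i.e. (2/3)ⁿ ≤ 9/209.
(2/3)⁷ = 128/2187 is still above 9/209 but (2/3)⁸ = 256/6561 is at or below it, so n = 8.

8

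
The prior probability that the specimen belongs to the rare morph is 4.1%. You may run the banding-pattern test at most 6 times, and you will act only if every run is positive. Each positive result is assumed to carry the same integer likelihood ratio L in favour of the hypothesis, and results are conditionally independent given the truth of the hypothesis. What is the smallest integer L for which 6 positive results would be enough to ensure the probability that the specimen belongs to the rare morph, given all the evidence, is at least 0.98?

Prior odds = 0.041/0.959 = 41/959.
Target odds = 0.98/0.02 = 49.
Need L⁶ ≥ 49 ÷ (41/959) = 46991/41.
3⁶ = 729 < 46991/41 ≤ 4096 = 4⁶, so L = 4.

4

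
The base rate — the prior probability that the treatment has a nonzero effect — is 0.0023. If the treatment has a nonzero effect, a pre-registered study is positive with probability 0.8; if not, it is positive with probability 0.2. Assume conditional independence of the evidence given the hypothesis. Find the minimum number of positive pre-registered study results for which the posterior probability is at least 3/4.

6

Prior odds: 0.0023 ÷ 0.9977 = 23/9977.
Likelihood ratio of a positive = 0.8/0.2 = 4.
Target odds: 0.75 ÷ 0.25 = 3.
Require 4ⁿ ≥ 3 ÷ (23/9977) = 29931/23.
4⁵ = 1024 falls short of 29931/23 but 4⁶ = 4096 reaches it, so n = 6.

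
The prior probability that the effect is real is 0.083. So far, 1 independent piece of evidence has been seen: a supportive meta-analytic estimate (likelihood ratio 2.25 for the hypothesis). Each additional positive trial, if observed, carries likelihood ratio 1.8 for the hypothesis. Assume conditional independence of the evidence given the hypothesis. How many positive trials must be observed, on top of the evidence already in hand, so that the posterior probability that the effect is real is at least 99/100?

Prior odds = 0.083/0.917 = 83/917.
Bayes factor of the evidence already in hand = 2.25.
Odds after that evidence = (83/917) × 2.25 = 747/3668.
Target odds = 0.99/0.01 = 99.
Need 1.8ⁿ ≥ 99 ÷ (747/3668) = 40348/83.
1.8¹⁰ ≈357.047 falls short of 40348/83 but 1.8¹¹ ≈642.684 reaches it, so n = 11.

11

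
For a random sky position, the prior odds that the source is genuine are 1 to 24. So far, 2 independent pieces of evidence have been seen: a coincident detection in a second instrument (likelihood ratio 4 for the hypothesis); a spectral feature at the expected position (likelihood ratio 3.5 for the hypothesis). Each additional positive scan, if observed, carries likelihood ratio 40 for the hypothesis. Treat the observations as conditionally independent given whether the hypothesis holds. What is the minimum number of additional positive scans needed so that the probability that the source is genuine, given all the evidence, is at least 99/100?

Prior odds = 1/24.
Combined Bayes factor of the evidence already in hand = 4 × 3.5 = 14.
Odds after that evidence = (1/24) × 14 = 7/12.
Target odds = 0.99/0.01 = 99.
Need 40ⁿ ≥ 99 ÷ (7/12) = 1188/7.
40¹ = 40 falls short of 1188/7 but 40² = 1600 reaches it, so n = 2.

2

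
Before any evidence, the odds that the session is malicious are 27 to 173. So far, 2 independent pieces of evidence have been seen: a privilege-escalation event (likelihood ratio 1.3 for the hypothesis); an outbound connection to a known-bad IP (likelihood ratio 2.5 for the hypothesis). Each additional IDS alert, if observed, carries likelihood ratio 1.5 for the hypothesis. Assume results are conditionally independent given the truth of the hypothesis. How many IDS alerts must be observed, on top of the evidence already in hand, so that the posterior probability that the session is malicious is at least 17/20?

Prior odds = 27/173.
Combined Bayes factor of the evidence already in hand = 1.3 × 2.5 = 3.25.
Odds after that evidence = (27/173) × 3.25 = 351/692.
Target odds = 0.85/0.15 = 17/3.
Need 1.5ⁿ ≥ 17/3 ÷ (351/692) = 11764/1053.
1.5⁵ = 7.59375 falls short of 11764/1053 but 1.5⁶ = 11.390625 reaches it, so n = 6.

6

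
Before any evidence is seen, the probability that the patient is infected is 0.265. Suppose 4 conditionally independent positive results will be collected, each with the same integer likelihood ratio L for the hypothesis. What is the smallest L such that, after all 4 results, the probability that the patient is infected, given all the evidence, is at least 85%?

2

Prior odds = 0.265/0.735 = 53/147.
Target odds = 0.85/0.15 = 17/3.
Need L⁴ ≥ 17/3 ÷ (53/147) = 833/53.
1⁴ = 1 < 833/53 ≤ 16 = 2⁴, so L = 2.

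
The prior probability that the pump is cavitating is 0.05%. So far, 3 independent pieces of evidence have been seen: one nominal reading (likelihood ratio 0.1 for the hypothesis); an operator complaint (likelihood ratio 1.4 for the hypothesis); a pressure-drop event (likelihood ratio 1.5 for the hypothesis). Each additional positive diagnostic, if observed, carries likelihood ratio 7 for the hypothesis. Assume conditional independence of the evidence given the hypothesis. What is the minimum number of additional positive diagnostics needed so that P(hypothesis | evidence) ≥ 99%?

Prior odds = 0.0005/0.9995 = 1/1999.
Combined Bayes factor of the evidence already in hand = 0.1 × 1.4 × 1.5 = 0.21.
Odds after that evidence = (1/1999) × 0.21 = 21/199900.
Target odds = 0.99/0.01 = 99.
Need 7ⁿ ≥ 99 ÷ (21/199900) = 6596700/7.
7⁷ = 823543 falls short of 6596700/7 but 7⁸ = 5764801 reaches it, so n = 8.

8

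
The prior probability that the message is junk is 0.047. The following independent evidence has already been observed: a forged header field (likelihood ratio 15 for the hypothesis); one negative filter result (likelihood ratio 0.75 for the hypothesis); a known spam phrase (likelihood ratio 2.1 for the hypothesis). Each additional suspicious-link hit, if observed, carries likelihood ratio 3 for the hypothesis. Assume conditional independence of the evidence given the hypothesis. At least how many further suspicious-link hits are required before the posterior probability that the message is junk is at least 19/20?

3

Prior odds = 0.047/0.953 = 47/953.
Combined Bayes factor of the evidence already in hand = 15 × 0.75 × 2.1 = 23.625.
Odds after that evidence = (47/953) × 23.625 = 8883/7624.
Target odds = 0.95/0.05 = 19.
Need 3ⁿ ≥ 19 ÷ (8883/7624) = 144856/8883.
3² = 9 falls short of 144856/8883 but 3³ = 27 reaches it, so n = 3.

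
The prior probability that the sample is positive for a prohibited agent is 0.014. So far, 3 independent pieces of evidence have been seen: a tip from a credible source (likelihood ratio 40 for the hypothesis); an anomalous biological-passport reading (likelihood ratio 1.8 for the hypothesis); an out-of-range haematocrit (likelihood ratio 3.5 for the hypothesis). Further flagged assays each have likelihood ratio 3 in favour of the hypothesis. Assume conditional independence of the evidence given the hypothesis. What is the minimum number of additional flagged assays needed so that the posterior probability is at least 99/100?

4

Prior odds = 0.014/0.986 = 7/493.
Combined Bayes factor of the evidence already in hand = 40 × 1.8 × 3.5 = 252.
Odds after that evidence = (7/493) × 252 = 1764/493.
Target odds = 0.99/0.01 = 99.
Need 3ⁿ ≥ 99 ÷ (1764/493) = 5423/196.
3³ = 27 falls short of 5423/196 but 3⁴ = 81 reaches it, so n = 4.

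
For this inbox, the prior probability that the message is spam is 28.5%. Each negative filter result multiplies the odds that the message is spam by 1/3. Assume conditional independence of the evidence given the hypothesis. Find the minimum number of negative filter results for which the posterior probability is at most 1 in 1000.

6

Prior odds: 0.285 ÷ 0.715 = 57/143.
Likelihood ratio per negative filter result = 1/3.
Target odds: 0.001 ÷ 0.999 = 1/999.
Require (1/3)ⁿ ≤ 1/999 ÷ (57/143) = 143/56943.
(1/3)⁵ = 1/243 is still above 143/56943 but (1/3)⁶ = 1/729 is at or below it, so n = 6.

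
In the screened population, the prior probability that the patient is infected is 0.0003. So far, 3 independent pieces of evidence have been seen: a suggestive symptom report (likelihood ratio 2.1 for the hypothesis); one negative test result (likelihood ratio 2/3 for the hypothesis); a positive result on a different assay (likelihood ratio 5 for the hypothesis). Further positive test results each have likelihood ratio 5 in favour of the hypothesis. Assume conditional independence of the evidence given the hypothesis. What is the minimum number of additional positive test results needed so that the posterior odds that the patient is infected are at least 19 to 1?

6

Prior odds = 0.0003/0.9997 = 3/9997.
Combined Bayes factor of the evidence already in hand = 2.1 × (2/3) × 5 = 7.
Odds after that evidence = (3/9997) × 7 = 21/9997.
Target odds = 19.
Need 5ⁿ ≥ 19 ÷ (21/9997) = 189943/21.
5⁵ = 3125 falls short of 189943/21 but 5⁶ = 15625 reaches it, so n = 6.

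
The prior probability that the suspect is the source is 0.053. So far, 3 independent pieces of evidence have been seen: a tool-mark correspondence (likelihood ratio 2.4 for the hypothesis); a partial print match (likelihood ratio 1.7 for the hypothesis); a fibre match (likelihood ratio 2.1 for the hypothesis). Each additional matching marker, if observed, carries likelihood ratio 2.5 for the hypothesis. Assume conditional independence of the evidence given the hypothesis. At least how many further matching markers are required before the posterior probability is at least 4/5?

Prior odds = 0.053/0.947 = 53/947.
Combined Bayes factor of the evidence already in hand = 2.4 × 1.7 × 2.1 = 8.568.
Odds after that evidence = (53/947) × 8.568 = 56763/118375.
Target odds = 0.8/0.2 = 4.
Need 2.5ⁿ ≥ 4 ÷ (56763/118375) = 473500/56763.
2.5² = 6.25 falls short of 473500/56763 but 2.5³ = 15.625 reaches it, so n = 3.

3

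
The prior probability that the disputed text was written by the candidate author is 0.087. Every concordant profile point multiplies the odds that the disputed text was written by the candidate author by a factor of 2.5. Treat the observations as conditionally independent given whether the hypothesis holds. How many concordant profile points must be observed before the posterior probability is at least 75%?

4

Prior odds: 0.087 ÷ 0.913 = 87/913.
Likelihood ratio per concordant profile point = 2.5.
Target posterior odds = 0.75/0.25 = 3.
Require 2.5ⁿ ≥ 3 ÷ (87/913) = 913/29.
2.5³ = 15.625 falls short of 913/29 but 2.5⁴ = 39.0625 reaches it, so n = 4.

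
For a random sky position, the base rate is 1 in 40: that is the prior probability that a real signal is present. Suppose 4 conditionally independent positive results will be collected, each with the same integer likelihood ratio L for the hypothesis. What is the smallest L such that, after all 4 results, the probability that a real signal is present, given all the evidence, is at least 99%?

Prior odds = 0.025/0.975 = 1/39.
Target odds = 0.99/0.01 = 99.
Need L⁴ ≥ 99 ÷ (1/39) = 3861.
7⁴ = 2401 < 3861 ≤ 4096 = 8⁴, so L = 8.

8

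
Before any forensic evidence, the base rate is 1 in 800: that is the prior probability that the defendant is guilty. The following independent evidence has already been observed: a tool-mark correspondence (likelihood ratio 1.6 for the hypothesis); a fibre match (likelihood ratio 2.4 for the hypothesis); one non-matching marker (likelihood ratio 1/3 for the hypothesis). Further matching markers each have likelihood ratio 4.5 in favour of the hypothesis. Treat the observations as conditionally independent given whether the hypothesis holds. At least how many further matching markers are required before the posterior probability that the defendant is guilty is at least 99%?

Prior odds = 0.00125/0.99875 = 1/799.
Combined Bayes factor of the evidence already in hand = 1.6 × 2.4 × (1/3) = 1.28.
Odds after that evidence = (1/799) × 1.28 = 32/19975.
Target odds = 0.99/0.01 = 99.
Need 4.5ⁿ ≥ 99 ÷ (32/19975) = 61797.65625.
4.5⁷ = 4782969/128 falls short of 61797.65625 but 4.5⁸ = 43046721/256 reaches it, so n = 8.

8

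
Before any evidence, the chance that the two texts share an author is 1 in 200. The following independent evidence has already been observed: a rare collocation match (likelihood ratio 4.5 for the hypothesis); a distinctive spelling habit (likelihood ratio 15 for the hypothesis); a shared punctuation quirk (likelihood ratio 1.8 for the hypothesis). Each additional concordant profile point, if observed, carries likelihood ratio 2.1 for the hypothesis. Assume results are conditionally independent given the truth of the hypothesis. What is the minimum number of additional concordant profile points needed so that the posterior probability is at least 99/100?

7

Prior odds = 0.005/0.995 = 1/199.
Combined Bayes factor of the evidence already in hand = 4.5 × 15 × 1.8 = 121.5.
Odds after that evidence = (1/199) × 121.5 = 243/398.
Target odds = 0.99/0.01 = 99.
Need 2.1ⁿ ≥ 99 ÷ (243/398) = 4378/27.
2.1⁶ = 85766121/1000000 falls short of 4378/27 but 2.1⁷ ≈180.109 reaches it, so n = 7.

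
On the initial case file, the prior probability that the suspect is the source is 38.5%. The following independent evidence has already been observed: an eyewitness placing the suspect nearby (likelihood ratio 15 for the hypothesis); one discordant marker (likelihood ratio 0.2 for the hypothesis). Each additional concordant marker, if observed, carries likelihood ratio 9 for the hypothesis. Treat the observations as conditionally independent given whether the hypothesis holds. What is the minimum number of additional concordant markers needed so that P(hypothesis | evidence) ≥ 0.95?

2

Prior odds = 0.385/0.615 = 77/123.
Combined Bayes factor of the evidence already in hand = 15 × 0.2 = 3.
Odds after that evidence = (77/123) × 3 = 77/41.
Target odds = 0.95/0.05 = 19.
Need 9ⁿ ≥ 19 ÷ (77/41) = 779/77.
9¹ = 9 falls short of 779/77 but 9² = 81 reaches it, so n = 2.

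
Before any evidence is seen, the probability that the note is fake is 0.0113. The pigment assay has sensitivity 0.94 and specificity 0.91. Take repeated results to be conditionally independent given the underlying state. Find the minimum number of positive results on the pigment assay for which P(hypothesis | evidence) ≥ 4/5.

Prior odds = 0.0113/0.9887 = 113/9887.
False-positive rate = 1 − 0.91 = 0.09; likelihood ratio of a positive = 0.94/0.09 = 94/9.
Target odds: 0.8 ÷ 0.2 = 4.
Require (94/9)ⁿ ≥ 4 ÷ (113/9887) = 39548/113.
(94/9)² = 8836/81 falls short of 39548/113 but (94/9)³ = 830584/729 reaches it, so n = 3.

3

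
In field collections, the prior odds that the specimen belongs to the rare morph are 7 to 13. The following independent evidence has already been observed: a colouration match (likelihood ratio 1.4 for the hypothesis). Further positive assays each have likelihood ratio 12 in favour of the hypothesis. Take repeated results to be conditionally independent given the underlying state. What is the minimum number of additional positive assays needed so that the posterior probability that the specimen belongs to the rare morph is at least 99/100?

Prior odds = 7/13.
Bayes factor of the evidence already in hand = 1.4.
Odds after that evidence = (7/13) × 1.4 = 49/65.
Target odds = 0.99/0.01 = 99.
Need 12ⁿ ≥ 99 ÷ (49/65) = 6435/49.
12¹ = 12 falls short of 6435/49 but 12² = 144 reaches it, so n = 2.

2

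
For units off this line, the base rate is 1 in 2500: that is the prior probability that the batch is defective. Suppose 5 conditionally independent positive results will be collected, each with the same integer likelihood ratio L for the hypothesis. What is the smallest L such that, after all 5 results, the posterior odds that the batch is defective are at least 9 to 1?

Prior odds = 0.0004/0.9996 = 1/2499.
Target odds = 9.
Need L⁵ ≥ 9 ÷ (1/2499) = 22491.
7⁵ = 16807 < 22491 ≤ 32768 = 8⁵, so L = 8.

8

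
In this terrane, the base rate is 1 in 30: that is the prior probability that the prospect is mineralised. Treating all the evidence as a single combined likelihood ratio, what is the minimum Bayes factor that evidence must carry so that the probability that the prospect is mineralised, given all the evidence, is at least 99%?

Prior odds = (1/30)/(29/30) = 1/29.
Target odds = 0.99/0.01 = 99.
Required Bayes factor = 99 ÷ (1/29) = 2871.

2871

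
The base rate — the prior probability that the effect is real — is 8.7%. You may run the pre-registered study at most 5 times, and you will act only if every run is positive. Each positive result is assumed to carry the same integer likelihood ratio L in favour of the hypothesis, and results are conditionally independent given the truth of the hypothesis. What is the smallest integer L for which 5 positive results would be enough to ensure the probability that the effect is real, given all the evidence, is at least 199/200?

Prior odds = 0.087/0.913 = 87/913.
Target odds = 0.995/0.005 = 199.
Need L⁵ ≥ 199 ÷ (87/913) = 181687/87.
4⁵ = 1024 < 181687/87 ≤ 3125 = 5⁵, so L = 5.

5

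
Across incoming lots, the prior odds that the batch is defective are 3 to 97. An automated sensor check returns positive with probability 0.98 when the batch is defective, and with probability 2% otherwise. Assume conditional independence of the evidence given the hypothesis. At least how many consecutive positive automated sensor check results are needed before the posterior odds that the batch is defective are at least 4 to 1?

Prior odds = 3/97.
Likelihood ratio of a positive result = 0.98/0.02 = 49.
Target odds = 4.
Need (3/97) × 49ⁿ ≥ 4, i.e. 49ⁿ ≥ 388/3.
49¹ = 49 falls short of 388/3 but 49² = 2401 reaches it, so n = 2.

2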